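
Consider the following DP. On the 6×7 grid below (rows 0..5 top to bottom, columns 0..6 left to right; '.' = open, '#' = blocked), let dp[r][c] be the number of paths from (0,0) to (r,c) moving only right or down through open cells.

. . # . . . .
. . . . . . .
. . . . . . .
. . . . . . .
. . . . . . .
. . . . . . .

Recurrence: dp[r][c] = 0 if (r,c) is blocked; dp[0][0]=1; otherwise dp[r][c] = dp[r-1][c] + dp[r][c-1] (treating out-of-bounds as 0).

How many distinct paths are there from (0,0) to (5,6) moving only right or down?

336

r\c   0   1   2   3   4   5   6
  0   1   1   0   0   0   0   0
  1   1   2   2   2   2   2   2
  2   1   3   5   7   9  11  13
  3   1   4   9  16  25  36  49
  4   1   5  14  30  55  91 140
  5   1   6  20  50 105 196 336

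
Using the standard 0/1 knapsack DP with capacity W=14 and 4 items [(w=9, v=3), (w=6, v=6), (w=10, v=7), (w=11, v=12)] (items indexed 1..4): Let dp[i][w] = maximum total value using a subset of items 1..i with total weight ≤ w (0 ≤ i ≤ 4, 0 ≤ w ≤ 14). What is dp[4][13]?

12

i\w   0   1   2   3   4   5   6   7   8   9  10  11  12  13  14
  0   0   0   0   0   0   0   0   0   0   0   0   0   0   0   0
  1   0   0   0   0   0   0   0   0   0   3   3   3   3   3   3
  2   0   0   0   0   0   0   6   6   6   6   6   6   6   6   6
  3   0   0   0   0   0   0   6   6   6   6   7   7   7   7   7
  4   0   0   0   0   0   0   6   6   6   6   7  12  12  12  12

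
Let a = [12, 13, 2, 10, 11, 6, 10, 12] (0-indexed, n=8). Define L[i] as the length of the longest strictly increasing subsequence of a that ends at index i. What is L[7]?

4

   i    0    1    2    3    4    5    6    7
a[i]   12   13    2   10   11    6   10   12
L[i]    1    2    1    2    3    2    3    4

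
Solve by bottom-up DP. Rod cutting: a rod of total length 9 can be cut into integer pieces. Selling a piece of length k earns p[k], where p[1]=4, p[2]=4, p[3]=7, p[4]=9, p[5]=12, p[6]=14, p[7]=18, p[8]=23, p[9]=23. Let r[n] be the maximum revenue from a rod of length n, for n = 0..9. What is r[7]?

28

   n    0    1    2    3    4    5    6    7    8    9
r[n]    0    4    8   12   16   20   24   28   32   36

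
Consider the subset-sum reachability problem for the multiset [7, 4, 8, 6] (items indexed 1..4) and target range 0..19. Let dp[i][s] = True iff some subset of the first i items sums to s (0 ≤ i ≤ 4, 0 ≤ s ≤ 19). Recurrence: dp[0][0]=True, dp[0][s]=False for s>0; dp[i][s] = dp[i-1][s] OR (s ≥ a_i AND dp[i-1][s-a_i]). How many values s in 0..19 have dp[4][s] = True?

14

i\s   0   1   2   3   4   5   6   7   8   9  10  11  12  13  14  15  16  17  18  19
  0   T   F   F   F   F   F   F   F   F   F   F   F   F   F   F   F   F   F   F   F
  1   T   F   F   F   F   F   F   T   F   F   F   F   F   F   F   F   F   F   F   F
  2   T   F   F   F   T   F   F   T   F   F   F   T   F   F   F   F   F   F   F   F
  3   T   F   F   F   T   F   F   T   T   F   F   T   T   F   F   T   F   F   F   T
  4   T   F   F   F   T   F   T   T   T   F   T   T   T   T   T   T   F   T   T   T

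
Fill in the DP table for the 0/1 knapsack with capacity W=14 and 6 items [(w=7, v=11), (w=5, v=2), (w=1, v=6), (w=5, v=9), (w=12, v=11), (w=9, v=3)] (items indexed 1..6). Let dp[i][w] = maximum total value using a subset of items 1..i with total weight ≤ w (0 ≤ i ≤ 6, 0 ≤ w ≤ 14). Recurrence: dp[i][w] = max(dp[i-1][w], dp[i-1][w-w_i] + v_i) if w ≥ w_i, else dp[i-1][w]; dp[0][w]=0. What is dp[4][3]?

i\w   0   1   2   3   4   5   6   7   8   9  10  11  12  13  14
  0   0   0   0   0   0   0   0   0   0   0   0   0   0   0   0
  1   0   0   0   0   0   0   0  11  11  11  11  11  11  11  11
  2   0   0   0   0   0   2   2  11  11  11  11  11  13  13  13
  3   0   6   6   6   6   6   8  11  17  17  17  17  17  19  19
  4   0   6   6   6   6   9  15  15  17  17  17  17  20  26  26
  5   0   6   6   6   6   9  15  15  17  17  17  17  20  26  26
  6   0   6   6   6   6   9  15  15  17  17  17  17  20  26  26

6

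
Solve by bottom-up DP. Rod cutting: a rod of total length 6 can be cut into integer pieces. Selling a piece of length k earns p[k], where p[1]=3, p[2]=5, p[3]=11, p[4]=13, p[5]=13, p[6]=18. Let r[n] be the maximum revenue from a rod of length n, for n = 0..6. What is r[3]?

11

   n    0    1    2    3    4    5    6
r[n]    0    3    6   11   14   17   22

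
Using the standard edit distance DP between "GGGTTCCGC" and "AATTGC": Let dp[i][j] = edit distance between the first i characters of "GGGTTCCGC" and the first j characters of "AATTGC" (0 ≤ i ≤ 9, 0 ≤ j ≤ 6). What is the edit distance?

5

   ''  A  A  T  T  G  C
''  0  1  2  3  4  5  6
 G  1  1  2  3  4  4  5
 G  2  2  2  3  4  4  5
 G  3  3  3  3  4  4  5
 T  4  4  4  3  3  4  5
 T  5  5  5  4  3  4  5
 C  6  6  6  5  4  4  4
 C  7  7  7  6  5  5  4
 G  8  8  8  7  6  5  5
 C  9  9  9  8  7  6  5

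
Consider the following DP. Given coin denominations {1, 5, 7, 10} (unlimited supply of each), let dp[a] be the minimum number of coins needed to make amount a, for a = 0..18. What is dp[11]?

 a  0  1  2  3  4  5  6  7  8  9 10 11 12 13 14 15 16 17 18
dp  0  1  2  3  4  1  2  1  2  3  1  2  2  3  2  2  3  2  3

2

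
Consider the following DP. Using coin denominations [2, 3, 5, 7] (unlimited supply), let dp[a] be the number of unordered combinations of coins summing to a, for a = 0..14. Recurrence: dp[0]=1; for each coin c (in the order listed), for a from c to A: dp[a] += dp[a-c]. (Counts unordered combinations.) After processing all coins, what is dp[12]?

after  coin     0     1     2     3     4     5     6     7     8     9    10    11    12    13    14
          2     1     0     1     0     1     0     1     0     1     0     1     0     1     0     1
          3     1     0     1     1     1     1     2     1     2     2     2     2     3     2     3
          5     1     0     1     1     1     2     2     2     3     3     4     4     5     5     6
          7     1     0     1     1     1     2     2     3     3     4     5     5     7     7     9

7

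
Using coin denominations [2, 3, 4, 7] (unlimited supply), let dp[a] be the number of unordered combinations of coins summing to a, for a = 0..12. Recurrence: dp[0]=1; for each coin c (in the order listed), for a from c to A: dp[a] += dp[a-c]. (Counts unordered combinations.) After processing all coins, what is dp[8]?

4

after  coin     0     1     2     3     4     5     6     7     8     9    10    11    12
          2     1     0     1     0     1     0     1     0     1     0     1     0     1
          3     1     0     1     1     1     1     2     1     2     2     2     2     3
          4     1     0     1     1     2     1     3     2     4     3     5     4     7
          7     1     0     1     1     2     1     3     3     4     4     6     6     8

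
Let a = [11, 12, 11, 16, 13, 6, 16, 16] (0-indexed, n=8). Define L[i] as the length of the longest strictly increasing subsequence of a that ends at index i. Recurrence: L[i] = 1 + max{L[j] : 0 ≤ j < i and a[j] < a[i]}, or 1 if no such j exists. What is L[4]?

   i    0    1    2    3    4    5    6    7
a[i]   11   12   11   16   13    6   16   16
L[i]    1    2    1    3    3    1    4    4

3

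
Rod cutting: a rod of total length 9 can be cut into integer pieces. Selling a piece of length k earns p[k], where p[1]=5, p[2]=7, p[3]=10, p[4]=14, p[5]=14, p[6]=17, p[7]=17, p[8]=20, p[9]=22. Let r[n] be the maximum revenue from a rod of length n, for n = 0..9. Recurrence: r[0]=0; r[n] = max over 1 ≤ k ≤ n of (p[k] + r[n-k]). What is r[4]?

20

   n    0    1    2    3    4    5    6    7    8    9
r[n]    0    5   10   15   20   25   30   35   40   45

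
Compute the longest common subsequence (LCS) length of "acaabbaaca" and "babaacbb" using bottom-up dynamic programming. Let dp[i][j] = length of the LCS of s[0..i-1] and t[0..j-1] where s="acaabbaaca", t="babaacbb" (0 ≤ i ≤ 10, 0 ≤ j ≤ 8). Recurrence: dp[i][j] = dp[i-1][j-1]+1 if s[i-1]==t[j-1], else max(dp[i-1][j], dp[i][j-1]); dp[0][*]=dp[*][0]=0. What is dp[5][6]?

3

   ''  b  a  b  a  a  c  b  b
''  0  0  0  0  0  0  0  0  0
 a  0  0  1  1  1  1  1  1  1
 c  0  0  1  1  1  1  2  2  2
 a  0  0  1  1  2  2  2  2  2
 a  0  0  1  1  2  3  3  3  3
 b  0  1  1  2  2  3  3  4  4
 b  0  1  1  2  2  3  3  4  5
 a  0  1  2  2  3  3  3  4  5
 a  0  1  2  2  3  4  4  4  5
 c  0  1  2  2  3  4  5  5  5
 a  0  1  2  2  3  4  5  5  5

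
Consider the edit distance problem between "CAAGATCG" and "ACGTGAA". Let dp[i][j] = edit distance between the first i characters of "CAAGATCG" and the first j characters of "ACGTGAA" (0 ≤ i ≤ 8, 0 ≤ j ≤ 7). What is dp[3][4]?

3

   ''  A  C  G  T  G  A  A
''  0  1  2  3  4  5  6  7
 C  1  1  1  2  3  4  5  6
 A  2  1  2  2  3  4  4  5
 A  3  2  2  3  3  4  4  4
 G  4  3  3  2  3  3  4  5
 A  5  4  4  3  3  4  3  4
 T  6  5  5  4  3  4  4  4
 C  7  6  5  5  4  4  5  5
 G  8  7  6  5  5  4  5  6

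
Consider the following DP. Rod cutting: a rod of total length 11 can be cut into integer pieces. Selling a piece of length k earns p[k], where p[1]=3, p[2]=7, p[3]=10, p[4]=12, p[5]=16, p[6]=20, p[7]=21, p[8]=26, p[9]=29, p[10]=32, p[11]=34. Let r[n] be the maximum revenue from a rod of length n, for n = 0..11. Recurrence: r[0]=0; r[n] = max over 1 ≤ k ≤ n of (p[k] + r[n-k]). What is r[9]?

   n    0    1    2    3    4    5    6    7    8    9   10   11
r[n]    0    3    7   10   14   17   21   24   28   31   35   38

31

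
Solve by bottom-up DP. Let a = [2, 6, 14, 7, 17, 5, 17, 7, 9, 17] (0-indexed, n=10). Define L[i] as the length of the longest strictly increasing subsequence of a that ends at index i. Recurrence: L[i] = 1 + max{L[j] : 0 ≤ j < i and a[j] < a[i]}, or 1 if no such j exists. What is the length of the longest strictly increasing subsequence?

   i    0    1    2    3    4    5    6    7    8    9
a[i]    2    6   14    7   17    5   17    7    9   17
L[i]    1    2    3    3    4    2    4    3    4    5

5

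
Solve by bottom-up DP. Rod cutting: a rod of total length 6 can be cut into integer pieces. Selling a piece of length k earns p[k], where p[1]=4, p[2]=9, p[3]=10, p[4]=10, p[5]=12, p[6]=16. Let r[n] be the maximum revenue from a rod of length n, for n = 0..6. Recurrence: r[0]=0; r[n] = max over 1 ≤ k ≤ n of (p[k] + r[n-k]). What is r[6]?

   n    0    1    2    3    4    5    6
r[n]    0    4    9   13   18   22   27

27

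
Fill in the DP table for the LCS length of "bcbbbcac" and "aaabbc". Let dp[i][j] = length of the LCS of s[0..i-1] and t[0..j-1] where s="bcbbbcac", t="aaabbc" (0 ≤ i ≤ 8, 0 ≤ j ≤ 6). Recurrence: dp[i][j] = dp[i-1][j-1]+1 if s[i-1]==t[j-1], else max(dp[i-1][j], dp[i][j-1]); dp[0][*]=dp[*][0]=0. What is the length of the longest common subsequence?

   ''  a  a  a  b  b  c
''  0  0  0  0  0  0  0
 b  0  0  0  0  1  1  1
 c  0  0  0  0  1  1  2
 b  0  0  0  0  1  2  2
 b  0  0  0  0  1  2  2
 b  0  0  0  0  1  2  2
 c  0  0  0  0  1  2  3
 a  0  1  1  1  1  2  3
 c  0  1  1  1  1  2  3

3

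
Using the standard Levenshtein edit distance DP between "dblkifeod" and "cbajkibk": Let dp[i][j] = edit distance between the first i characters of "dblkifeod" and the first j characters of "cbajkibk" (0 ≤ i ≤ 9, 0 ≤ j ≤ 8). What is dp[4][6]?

4

   ''  c  b  a  j  k  i  b  k
''  0  1  2  3  4  5  6  7  8
 d  1  1  2  3  4  5  6  7  8
 b  2  2  1  2  3  4  5  6  7
 l  3  3  2  2  3  4  5  6  7
 k  4  4  3  3  3  3  4  5  6
 i  5  5  4  4  4  4  3  4  5
 f  6  6  5  5  5  5  4  4  5
 e  7  7  6  6  6  6  5  5  5
 o  8  8  7  7  7  7  6  6  6
 d  9  9  8  8  8  8  7  7  7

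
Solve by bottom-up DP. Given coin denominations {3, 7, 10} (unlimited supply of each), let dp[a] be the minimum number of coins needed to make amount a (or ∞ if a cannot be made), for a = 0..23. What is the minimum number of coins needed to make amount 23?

 a  0  1  2  3  4  5  6  7  8  9 10 11 12 13 14 15 16 17 18 19 20 21 22 23
dp  0  -  -  1  -  -  2  1  -  3  1  -  4  2  2  5  3  2  6  4  2  3  5  3
(- denotes ∞ / unreachable)

3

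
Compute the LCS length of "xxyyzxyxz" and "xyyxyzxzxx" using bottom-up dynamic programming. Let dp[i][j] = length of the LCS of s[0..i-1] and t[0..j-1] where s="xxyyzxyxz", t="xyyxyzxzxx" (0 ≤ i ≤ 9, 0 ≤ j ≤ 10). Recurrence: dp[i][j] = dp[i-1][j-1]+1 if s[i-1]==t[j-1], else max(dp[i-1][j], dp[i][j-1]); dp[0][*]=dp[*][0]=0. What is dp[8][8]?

   ''  x  y  y  x  y  z  x  z  x  x
''  0  0  0  0  0  0  0  0  0  0  0
 x  0  1  1  1  1  1  1  1  1  1  1
 x  0  1  1  1  2  2  2  2  2  2  2
 y  0  1  2  2  2  3  3  3  3  3  3
 y  0  1  2  3  3  3  3  3  3  3  3
 z  0  1  2  3  3  3  4  4  4  4  4
 x  0  1  2  3  4  4  4  5  5  5  5
 y  0  1  2  3  4  5  5  5  5  5  5
 x  0  1  2  3  4  5  5  6  6  6  6
 z  0  1  2  3  4  5  6  6  7  7  7

6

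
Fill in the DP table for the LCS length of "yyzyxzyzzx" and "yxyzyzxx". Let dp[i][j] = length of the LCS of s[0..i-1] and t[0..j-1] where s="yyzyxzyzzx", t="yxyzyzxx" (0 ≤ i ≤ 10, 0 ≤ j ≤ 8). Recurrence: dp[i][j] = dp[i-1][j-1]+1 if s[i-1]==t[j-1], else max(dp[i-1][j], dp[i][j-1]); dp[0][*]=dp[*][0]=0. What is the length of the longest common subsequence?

   ''  y  x  y  z  y  z  x  x
''  0  0  0  0  0  0  0  0  0
 y  0  1  1  1  1  1  1  1  1
 y  0  1  1  2  2  2  2  2  2
 z  0  1  1  2  3  3  3  3  3
 y  0  1  1  2  3  4  4  4  4
 x  0  1  2  2  3  4  4  5  5
 z  0  1  2  2  3  4  5  5  5
 y  0  1  2  3  3  4  5  5  5
 z  0  1  2  3  4  4  5  5  5
 z  0  1  2  3  4  4  5  5  5
 x  0  1  2  3  4  4  5  6  6

6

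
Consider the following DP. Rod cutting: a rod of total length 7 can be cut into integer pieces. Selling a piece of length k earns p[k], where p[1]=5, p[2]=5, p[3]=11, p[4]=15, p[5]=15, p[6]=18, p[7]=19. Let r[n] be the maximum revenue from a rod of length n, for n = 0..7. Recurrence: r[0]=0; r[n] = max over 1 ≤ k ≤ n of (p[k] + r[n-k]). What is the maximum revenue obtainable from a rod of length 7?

   n    0    1    2    3    4    5    6    7
r[n]    0    5   10   15   20   25   30   35

35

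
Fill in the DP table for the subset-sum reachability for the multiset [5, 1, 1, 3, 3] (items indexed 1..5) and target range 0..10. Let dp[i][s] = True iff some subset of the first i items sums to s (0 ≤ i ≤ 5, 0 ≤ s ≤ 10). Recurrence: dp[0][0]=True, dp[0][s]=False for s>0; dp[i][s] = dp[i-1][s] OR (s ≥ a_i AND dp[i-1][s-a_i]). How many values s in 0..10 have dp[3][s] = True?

i\s   0   1   2   3   4   5   6   7   8   9  10
  0   T   F   F   F   F   F   F   F   F   F   F
  1   T   F   F   F   F   T   F   F   F   F   F
  2   T   T   F   F   F   T   T   F   F   F   F
  3   T   T   T   F   F   T   T   T   F   F   F
  4   T   T   T   T   T   T   T   T   T   T   T
  5   T   T   T   T   T   T   T   T   T   T   T

6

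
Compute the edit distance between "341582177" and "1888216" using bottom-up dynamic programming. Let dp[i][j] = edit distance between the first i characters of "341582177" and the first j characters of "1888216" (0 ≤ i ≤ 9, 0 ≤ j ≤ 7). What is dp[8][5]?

6

   ''  1  8  8  8  2  1  6
''  0  1  2  3  4  5  6  7
 3  1  1  2  3  4  5  6  7
 4  2  2  2  3  4  5  6  7
 1  3  2  3  3  4  5  5  6
 5  4  3  3  4  4  5  6  6
 8  5  4  3  3  4  5  6  7
 2  6  5  4  4  4  4  5  6
 1  7  6  5  5  5  5  4  5
 7  8  7  6  6  6  6  5  5
 7  9  8  7  7  7  7  6  6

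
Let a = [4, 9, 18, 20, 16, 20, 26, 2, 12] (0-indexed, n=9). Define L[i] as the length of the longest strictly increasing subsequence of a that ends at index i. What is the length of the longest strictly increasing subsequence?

5

   i    0    1    2    3    4    5    6    7    8
a[i]    4    9   18   20   16   20   26    2   12
L[i]    1    2    3    4    3    4    5    1    3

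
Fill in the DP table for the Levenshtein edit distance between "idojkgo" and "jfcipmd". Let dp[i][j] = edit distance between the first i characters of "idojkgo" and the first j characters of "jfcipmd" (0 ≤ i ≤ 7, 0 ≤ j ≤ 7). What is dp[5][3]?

   ''  j  f  c  i  p  m  d
''  0  1  2  3  4  5  6  7
 i  1  1  2  3  3  4  5  6
 d  2  2  2  3  4  4  5  5
 o  3  3  3  3  4  5  5  6
 j  4  3  4  4  4  5  6  6
 k  5  4  4  5  5  5  6  7
 g  6  5  5  5  6  6  6  7
 o  7  6  6  6  6  7  7  7

5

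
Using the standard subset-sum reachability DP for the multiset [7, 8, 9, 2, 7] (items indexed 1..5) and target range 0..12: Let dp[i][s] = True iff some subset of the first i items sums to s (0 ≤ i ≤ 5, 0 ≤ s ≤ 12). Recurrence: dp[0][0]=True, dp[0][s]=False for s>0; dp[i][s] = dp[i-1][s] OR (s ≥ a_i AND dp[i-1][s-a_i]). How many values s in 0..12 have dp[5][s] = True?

7

i\s   0   1   2   3   4   5   6   7   8   9  10  11  12
  0   T   F   F   F   F   F   F   F   F   F   F   F   F
  1   T   F   F   F   F   F   F   T   F   F   F   F   F
  2   T   F   F   F   F   F   F   T   T   F   F   F   F
  3   T   F   F   F   F   F   F   T   T   T   F   F   F
  4   T   F   T   F   F   F   F   T   T   T   T   T   F
  5   T   F   T   F   F   F   F   T   T   T   T   T   F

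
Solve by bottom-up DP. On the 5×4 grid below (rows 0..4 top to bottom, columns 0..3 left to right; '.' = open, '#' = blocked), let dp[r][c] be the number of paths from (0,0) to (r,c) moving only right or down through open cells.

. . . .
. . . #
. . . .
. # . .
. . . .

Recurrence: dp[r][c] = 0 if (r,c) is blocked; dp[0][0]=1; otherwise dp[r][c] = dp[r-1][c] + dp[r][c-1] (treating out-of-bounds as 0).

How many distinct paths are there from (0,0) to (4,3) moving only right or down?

r\c   0   1   2   3
  0   1   1   1   1
  1   1   2   3   0
  2   1   3   6   6
  3   1   0   6  12
  4   1   1   7  19

19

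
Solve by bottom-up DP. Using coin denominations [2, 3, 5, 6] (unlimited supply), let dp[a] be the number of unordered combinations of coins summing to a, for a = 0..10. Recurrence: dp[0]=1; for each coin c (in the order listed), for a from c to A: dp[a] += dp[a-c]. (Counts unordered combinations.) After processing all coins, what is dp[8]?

after  coin     0     1     2     3     4     5     6     7     8     9    10
          2     1     0     1     0     1     0     1     0     1     0     1
          3     1     0     1     1     1     1     2     1     2     2     2
          5     1     0     1     1     1     2     2     2     3     3     4
          6     1     0     1     1     1     2     3     2     4     4     5

4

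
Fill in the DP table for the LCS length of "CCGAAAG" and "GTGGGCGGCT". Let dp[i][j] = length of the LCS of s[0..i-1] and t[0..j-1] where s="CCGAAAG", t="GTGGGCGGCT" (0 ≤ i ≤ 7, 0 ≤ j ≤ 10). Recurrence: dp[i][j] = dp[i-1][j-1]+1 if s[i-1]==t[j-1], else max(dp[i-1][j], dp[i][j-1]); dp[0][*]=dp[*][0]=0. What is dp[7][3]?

   ''  G  T  G  G  G  C  G  G  C  T
''  0  0  0  0  0  0  0  0  0  0  0
 C  0  0  0  0  0  0  1  1  1  1  1
 C  0  0  0  0  0  0  1  1  1  2  2
 G  0  1  1  1  1  1  1  2  2  2  2
 A  0  1  1  1  1  1  1  2  2  2  2
 A  0  1  1  1  1  1  1  2  2  2  2
 A  0  1  1  1  1  1  1  2  2  2  2
 G  0  1  1  2  2  2  2  2  3  3  3

2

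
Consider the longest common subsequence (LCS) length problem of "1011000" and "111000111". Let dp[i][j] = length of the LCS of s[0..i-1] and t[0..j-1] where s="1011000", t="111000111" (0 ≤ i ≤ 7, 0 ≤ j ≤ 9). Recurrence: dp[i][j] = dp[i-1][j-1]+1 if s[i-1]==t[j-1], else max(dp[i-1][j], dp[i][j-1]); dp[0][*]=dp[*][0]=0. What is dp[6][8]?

5

   ''  1  1  1  0  0  0  1  1  1
''  0  0  0  0  0  0  0  0  0  0
 1  0  1  1  1  1  1  1  1  1  1
 0  0  1  1  1  2  2  2  2  2  2
 1  0  1  2  2  2  2  2  3  3  3
 1  0  1  2  3  3  3  3  3  4  4
 0  0  1  2  3  4  4  4  4  4  4
 0  0  1  2  3  4  5  5  5  5  5
 0  0  1  2  3  4  5  6  6  6  6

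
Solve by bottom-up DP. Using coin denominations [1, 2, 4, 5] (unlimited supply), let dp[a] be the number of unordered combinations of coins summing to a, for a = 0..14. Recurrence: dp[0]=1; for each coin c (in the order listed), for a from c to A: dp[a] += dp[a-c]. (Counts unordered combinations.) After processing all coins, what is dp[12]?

after  coin     0     1     2     3     4     5     6     7     8     9    10    11    12    13    14
          1     1     1     1     1     1     1     1     1     1     1     1     1     1     1     1
          2     1     1     2     2     3     3     4     4     5     5     6     6     7     7     8
          4     1     1     2     2     4     4     6     6     9     9    12    12    16    16    20
          5     1     1     2     2     4     5     7     8    11    13    17    19    24    27    33

24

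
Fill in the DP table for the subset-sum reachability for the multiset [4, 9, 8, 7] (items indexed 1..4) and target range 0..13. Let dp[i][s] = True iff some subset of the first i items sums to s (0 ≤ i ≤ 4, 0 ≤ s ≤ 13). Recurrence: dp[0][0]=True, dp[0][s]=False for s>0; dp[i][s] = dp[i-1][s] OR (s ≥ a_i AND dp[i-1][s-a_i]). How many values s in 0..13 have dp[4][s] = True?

8

i\s   0   1   2   3   4   5   6   7   8   9  10  11  12  13
  0   T   F   F   F   F   F   F   F   F   F   F   F   F   F
  1   T   F   F   F   T   F   F   F   F   F   F   F   F   F
  2   T   F   F   F   T   F   F   F   F   T   F   F   F   T
  3   T   F   F   F   T   F   F   F   T   T   F   F   T   T
  4   T   F   F   F   T   F   F   T   T   T   F   T   T   T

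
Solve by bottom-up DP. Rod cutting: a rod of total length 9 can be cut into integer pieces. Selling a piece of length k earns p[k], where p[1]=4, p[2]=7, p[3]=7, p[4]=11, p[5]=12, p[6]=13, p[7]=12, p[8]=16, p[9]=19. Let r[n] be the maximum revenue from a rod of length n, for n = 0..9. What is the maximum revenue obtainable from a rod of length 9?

36

   n    0    1    2    3    4    5    6    7    8    9
r[n]    0    4    8   12   16   20   24   28   32   36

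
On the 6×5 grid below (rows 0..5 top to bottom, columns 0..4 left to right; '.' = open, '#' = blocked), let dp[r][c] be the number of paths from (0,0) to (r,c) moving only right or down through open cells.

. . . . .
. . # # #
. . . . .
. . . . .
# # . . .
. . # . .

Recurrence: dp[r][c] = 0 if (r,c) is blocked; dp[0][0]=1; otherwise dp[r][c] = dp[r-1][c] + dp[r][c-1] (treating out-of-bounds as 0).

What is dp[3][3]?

r\c   0   1   2   3   4
  0   1   1   1   1   1
  1   1   2   0   0   0
  2   1   3   3   3   3
  3   1   4   7  10  13
  4   0   0   7  17  30
  5   0   0   0  17  47

10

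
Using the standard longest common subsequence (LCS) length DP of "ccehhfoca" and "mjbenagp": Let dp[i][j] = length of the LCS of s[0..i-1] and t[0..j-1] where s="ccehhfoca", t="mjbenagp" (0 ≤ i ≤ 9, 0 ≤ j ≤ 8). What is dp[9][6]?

2

   ''  m  j  b  e  n  a  g  p
''  0  0  0  0  0  0  0  0  0
 c  0  0  0  0  0  0  0  0  0
 c  0  0  0  0  0  0  0  0  0
 e  0  0  0  0  1  1  1  1  1
 h  0  0  0  0  1  1  1  1  1
 h  0  0  0  0  1  1  1  1  1
 f  0  0  0  0  1  1  1  1  1
 o  0  0  0  0  1  1  1  1  1
 c  0  0  0  0  1  1  1  1  1
 a  0  0  0  0  1  1  2  2  2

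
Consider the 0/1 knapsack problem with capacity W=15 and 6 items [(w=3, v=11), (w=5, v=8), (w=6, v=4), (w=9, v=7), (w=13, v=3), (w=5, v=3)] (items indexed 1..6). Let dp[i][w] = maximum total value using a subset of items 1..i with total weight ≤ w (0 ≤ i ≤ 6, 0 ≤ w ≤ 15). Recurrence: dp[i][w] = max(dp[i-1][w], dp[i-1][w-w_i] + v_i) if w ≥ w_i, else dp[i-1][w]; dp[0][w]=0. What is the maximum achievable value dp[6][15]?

23

i\w   0   1   2   3   4   5   6   7   8   9  10  11  12  13  14  15
  0   0   0   0   0   0   0   0   0   0   0   0   0   0   0   0   0
  1   0   0   0  11  11  11  11  11  11  11  11  11  11  11  11  11
  2   0   0   0  11  11  11  11  11  19  19  19  19  19  19  19  19
  3   0   0   0  11  11  11  11  11  19  19  19  19  19  19  23  23
  4   0   0   0  11  11  11  11  11  19  19  19  19  19  19  23  23
  5   0   0   0  11  11  11  11  11  19  19  19  19  19  19  23  23
  6   0   0   0  11  11  11  11  11  19  19  19  19  19  22  23  23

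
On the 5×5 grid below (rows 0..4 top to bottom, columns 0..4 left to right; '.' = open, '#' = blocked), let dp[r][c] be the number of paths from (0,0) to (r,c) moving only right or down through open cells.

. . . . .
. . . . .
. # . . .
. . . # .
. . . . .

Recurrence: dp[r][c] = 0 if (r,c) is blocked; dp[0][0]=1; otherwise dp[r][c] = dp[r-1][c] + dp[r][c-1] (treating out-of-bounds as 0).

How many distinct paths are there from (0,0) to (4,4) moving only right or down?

18

r\c   0   1   2   3   4
  0   1   1   1   1   1
  1   1   2   3   4   5
  2   1   0   3   7  12
  3   1   1   4   0  12
  4   1   2   6   6  18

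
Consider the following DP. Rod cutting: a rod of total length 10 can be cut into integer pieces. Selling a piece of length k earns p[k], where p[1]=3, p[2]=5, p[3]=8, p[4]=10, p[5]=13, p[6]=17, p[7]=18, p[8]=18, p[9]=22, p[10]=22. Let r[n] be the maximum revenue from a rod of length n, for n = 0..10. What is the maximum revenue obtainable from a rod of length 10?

   n    0    1    2    3    4    5    6    7    8    9   10
r[n]    0    3    6    9   12   15   18   21   24   27   30

30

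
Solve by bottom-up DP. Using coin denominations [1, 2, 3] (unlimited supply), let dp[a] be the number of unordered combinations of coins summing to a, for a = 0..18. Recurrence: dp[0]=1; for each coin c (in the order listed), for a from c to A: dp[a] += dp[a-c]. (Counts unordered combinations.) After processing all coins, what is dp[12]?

after  coin     0     1     2     3     4     5     6     7     8     9    10    11    12    13    14    15    16    17    18
          1     1     1     1     1     1     1     1     1     1     1     1     1     1     1     1     1     1     1     1
          2     1     1     2     2     3     3     4     4     5     5     6     6     7     7     8     8     9     9    10
          3     1     1     2     3     4     5     7     8    10    12    14    16    19    21    24    27    30    33    37

19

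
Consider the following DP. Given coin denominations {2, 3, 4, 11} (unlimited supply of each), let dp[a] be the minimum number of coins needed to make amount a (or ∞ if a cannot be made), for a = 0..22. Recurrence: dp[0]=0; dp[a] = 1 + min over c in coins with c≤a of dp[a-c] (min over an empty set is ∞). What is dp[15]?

2

 a  0  1  2  3  4  5  6  7  8  9 10 11 12 13 14 15 16 17 18 19 20 21 22
dp  0  -  1  1  1  2  2  2  2  3  3  1  3  2  2  2  3  3  3  3  4  4  2
(- denotes ∞ / unreachable)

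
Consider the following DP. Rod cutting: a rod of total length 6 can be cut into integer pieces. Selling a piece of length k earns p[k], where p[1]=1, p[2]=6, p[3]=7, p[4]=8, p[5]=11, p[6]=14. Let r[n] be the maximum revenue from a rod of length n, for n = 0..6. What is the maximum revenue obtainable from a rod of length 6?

   n    0    1    2    3    4    5    6
r[n]    0    1    6    7   12   13   18

18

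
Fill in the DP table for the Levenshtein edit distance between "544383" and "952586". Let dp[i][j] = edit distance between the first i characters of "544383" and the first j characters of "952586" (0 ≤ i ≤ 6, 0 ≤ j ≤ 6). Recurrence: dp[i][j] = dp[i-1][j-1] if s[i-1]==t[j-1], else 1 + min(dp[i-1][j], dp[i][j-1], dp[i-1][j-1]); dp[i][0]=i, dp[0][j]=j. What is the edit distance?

   ''  9  5  2  5  8  6
''  0  1  2  3  4  5  6
 5  1  1  1  2  3  4  5
 4  2  2  2  2  3  4  5
 4  3  3  3  3  3  4  5
 3  4  4  4  4  4  4  5
 8  5  5  5  5  5  4  5
 3  6  6  6  6  6  5  5

5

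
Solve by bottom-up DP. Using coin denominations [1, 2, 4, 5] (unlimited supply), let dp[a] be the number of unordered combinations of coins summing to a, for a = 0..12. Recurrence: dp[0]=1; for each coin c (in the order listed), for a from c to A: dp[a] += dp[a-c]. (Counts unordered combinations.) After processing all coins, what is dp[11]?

19

after  coin     0     1     2     3     4     5     6     7     8     9    10    11    12
          1     1     1     1     1     1     1     1     1     1     1     1     1     1
          2     1     1     2     2     3     3     4     4     5     5     6     6     7
          4     1     1     2     2     4     4     6     6     9     9    12    12    16
          5     1     1     2     2     4     5     7     8    11    13    17    19    24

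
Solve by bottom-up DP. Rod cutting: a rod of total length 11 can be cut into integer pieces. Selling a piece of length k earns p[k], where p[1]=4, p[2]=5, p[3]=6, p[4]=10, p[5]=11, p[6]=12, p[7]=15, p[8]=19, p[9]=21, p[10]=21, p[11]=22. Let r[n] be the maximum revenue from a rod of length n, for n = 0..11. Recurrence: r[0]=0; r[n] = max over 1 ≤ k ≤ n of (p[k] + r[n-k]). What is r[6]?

   n    0    1    2    3    4    5    6    7    8    9   10   11
r[n]    0    4    8   12   16   20   24   28   32   36   40   44

24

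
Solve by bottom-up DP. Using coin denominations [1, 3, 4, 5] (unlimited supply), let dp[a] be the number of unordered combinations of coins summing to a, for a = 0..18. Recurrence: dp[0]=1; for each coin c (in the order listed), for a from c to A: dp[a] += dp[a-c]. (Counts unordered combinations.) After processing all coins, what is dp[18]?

40

after  coin     0     1     2     3     4     5     6     7     8     9    10    11    12    13    14    15    16    17    18
          1     1     1     1     1     1     1     1     1     1     1     1     1     1     1     1     1     1     1     1
          3     1     1     1     2     2     2     3     3     3     4     4     4     5     5     5     6     6     6     7
          4     1     1     1     2     3     3     4     5     6     7     8     9    11    12    13    15    17    18    20
          5     1     1     1     2     3     4     5     6     8    10    12    14    17    20    23    27    31    35    40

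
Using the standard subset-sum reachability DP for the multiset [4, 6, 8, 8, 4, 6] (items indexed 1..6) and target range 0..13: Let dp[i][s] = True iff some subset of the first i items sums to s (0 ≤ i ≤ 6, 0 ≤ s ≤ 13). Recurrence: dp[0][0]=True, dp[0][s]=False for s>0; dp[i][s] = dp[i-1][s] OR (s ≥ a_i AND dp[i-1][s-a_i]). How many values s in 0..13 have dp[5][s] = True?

6

i\s   0   1   2   3   4   5   6   7   8   9  10  11  12  13
  0   T   F   F   F   F   F   F   F   F   F   F   F   F   F
  1   T   F   F   F   T   F   F   F   F   F   F   F   F   F
  2   T   F   F   F   T   F   T   F   F   F   T   F   F   F
  3   T   F   F   F   T   F   T   F   T   F   T   F   T   F
  4   T   F   F   F   T   F   T   F   T   F   T   F   T   F
  5   T   F   F   F   T   F   T   F   T   F   T   F   T   F
  6   T   F   F   F   T   F   T   F   T   F   T   F   T   F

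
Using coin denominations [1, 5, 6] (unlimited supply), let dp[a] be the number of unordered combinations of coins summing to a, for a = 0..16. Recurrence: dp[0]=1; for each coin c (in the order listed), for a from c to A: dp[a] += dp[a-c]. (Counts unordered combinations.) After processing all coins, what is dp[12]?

6

after  coin     0     1     2     3     4     5     6     7     8     9    10    11    12    13    14    15    16
          1     1     1     1     1     1     1     1     1     1     1     1     1     1     1     1     1     1
          5     1     1     1     1     1     2     2     2     2     2     3     3     3     3     3     4     4
          6     1     1     1     1     1     2     3     3     3     3     4     5     6     6     6     7     8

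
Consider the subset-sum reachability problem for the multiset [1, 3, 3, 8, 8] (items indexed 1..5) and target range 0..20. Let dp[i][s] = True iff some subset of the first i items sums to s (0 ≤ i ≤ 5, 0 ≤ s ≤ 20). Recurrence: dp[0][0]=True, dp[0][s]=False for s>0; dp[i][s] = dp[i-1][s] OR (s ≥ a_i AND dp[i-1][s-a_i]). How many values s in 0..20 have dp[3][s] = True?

i\s   0   1   2   3   4   5   6   7   8   9  10  11  12  13  14  15  16  17  18  19  20
  0   T   F   F   F   F   F   F   F   F   F   F   F   F   F   F   F   F   F   F   F   F
  1   T   T   F   F   F   F   F   F   F   F   F   F   F   F   F   F   F   F   F   F   F
  2   T   T   F   T   T   F   F   F   F   F   F   F   F   F   F   F   F   F   F   F   F
  3   T   T   F   T   T   F   T   T   F   F   F   F   F   F   F   F   F   F   F   F   F
  4   T   T   F   T   T   F   T   T   T   T   F   T   T   F   T   T   F   F   F   F   F
  5   T   T   F   T   T   F   T   T   T   T   F   T   T   F   T   T   T   T   F   T   T

6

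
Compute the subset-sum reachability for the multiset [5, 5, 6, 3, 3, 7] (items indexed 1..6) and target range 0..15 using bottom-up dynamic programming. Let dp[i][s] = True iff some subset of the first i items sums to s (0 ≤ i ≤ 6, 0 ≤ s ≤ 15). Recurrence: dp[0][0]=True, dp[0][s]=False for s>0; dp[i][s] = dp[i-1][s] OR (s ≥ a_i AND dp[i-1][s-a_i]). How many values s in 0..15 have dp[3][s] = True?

i\s   0   1   2   3   4   5   6   7   8   9  10  11  12  13  14  15
  0   T   F   F   F   F   F   F   F   F   F   F   F   F   F   F   F
  1   T   F   F   F   F   T   F   F   F   F   F   F   F   F   F   F
  2   T   F   F   F   F   T   F   F   F   F   T   F   F   F   F   F
  3   T   F   F   F   F   T   T   F   F   F   T   T   F   F   F   F
  4   T   F   F   T   F   T   T   F   T   T   T   T   F   T   T   F
  5   T   F   F   T   F   T   T   F   T   T   T   T   T   T   T   F
  6   T   F   F   T   F   T   T   T   T   T   T   T   T   T   T   T

5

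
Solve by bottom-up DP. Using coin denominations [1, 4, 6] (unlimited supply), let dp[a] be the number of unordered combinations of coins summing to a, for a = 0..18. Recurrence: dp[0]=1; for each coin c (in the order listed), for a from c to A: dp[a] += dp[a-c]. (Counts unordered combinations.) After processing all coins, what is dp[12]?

after  coin     0     1     2     3     4     5     6     7     8     9    10    11    12    13    14    15    16    17    18
          1     1     1     1     1     1     1     1     1     1     1     1     1     1     1     1     1     1     1     1
          4     1     1     1     1     2     2     2     2     3     3     3     3     4     4     4     4     5     5     5
          6     1     1     1     1     2     2     3     3     4     4     5     5     7     7     8     8    10    10    12

7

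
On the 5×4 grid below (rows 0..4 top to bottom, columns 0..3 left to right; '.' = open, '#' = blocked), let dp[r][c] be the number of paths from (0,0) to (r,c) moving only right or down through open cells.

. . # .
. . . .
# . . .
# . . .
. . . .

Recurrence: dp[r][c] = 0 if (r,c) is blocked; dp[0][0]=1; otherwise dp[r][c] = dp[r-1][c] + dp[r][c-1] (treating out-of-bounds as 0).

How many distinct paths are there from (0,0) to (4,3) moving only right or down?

r\c   0   1   2   3
  0   1   1   0   0
  1   1   2   2   2
  2   0   2   4   6
  3   0   2   6  12
  4   0   2   8  20

20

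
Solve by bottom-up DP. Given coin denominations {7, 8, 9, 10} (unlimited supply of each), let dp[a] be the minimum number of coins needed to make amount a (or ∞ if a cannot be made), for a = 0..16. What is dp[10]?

1

 a  0  1  2  3  4  5  6  7  8  9 10 11 12 13 14 15 16
dp  0  -  -  -  -  -  -  1  1  1  1  -  -  -  2  2  2
(- denotes ∞ / unreachable)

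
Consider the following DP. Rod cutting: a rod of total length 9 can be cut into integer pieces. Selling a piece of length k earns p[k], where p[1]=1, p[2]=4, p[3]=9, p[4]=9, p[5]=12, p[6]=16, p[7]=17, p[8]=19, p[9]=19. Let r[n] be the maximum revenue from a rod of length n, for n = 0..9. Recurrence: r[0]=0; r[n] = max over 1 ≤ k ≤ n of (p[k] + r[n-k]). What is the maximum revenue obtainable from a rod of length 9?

   n    0    1    2    3    4    5    6    7    8    9
r[n]    0    1    4    9   10   13   18   19   22   27

27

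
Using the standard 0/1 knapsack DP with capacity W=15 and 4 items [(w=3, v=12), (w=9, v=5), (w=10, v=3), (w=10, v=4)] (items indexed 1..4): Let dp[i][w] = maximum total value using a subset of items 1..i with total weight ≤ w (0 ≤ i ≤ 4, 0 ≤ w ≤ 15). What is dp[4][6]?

12

i\w   0   1   2   3   4   5   6   7   8   9  10  11  12  13  14  15
  0   0   0   0   0   0   0   0   0   0   0   0   0   0   0   0   0
  1   0   0   0  12  12  12  12  12  12  12  12  12  12  12  12  12
  2   0   0   0  12  12  12  12  12  12  12  12  12  17  17  17  17
  3   0   0   0  12  12  12  12  12  12  12  12  12  17  17  17  17
  4   0   0   0  12  12  12  12  12  12  12  12  12  17  17  17  17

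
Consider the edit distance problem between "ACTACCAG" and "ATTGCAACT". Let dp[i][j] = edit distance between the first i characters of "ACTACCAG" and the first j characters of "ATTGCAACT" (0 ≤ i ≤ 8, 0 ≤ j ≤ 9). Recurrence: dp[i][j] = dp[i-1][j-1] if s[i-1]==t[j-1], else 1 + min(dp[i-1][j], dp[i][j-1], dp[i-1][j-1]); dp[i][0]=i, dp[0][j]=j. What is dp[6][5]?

   ''  A  T  T  G  C  A  A  C  T
''  0  1  2  3  4  5  6  7  8  9
 A  1  0  1  2  3  4  5  6  7  8
 C  2  1  1  2  3  3  4  5  6  7
 T  3  2  1  1  2  3  4  5  6  6
 A  4  3  2  2  2  3  3  4  5  6
 C  5  4  3  3  3  2  3  4  4  5
 C  6  5  4  4  4  3  3  4  4  5
 A  7  6  5  5  5  4  3  3  4  5
 G  8  7  6  6  5  5  4  4  4  5

3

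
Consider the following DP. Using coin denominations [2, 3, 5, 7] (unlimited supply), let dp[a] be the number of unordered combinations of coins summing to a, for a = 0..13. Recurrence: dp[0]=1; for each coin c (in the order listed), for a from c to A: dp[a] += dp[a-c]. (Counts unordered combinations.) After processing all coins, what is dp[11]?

5

after  coin     0     1     2     3     4     5     6     7     8     9    10    11    12    13
          2     1     0     1     0     1     0     1     0     1     0     1     0     1     0
          3     1     0     1     1     1     1     2     1     2     2     2     2     3     2
          5     1     0     1     1     1     2     2     2     3     3     4     4     5     5
          7     1     0     1     1     1     2     2     3     3     4     5     5     7     7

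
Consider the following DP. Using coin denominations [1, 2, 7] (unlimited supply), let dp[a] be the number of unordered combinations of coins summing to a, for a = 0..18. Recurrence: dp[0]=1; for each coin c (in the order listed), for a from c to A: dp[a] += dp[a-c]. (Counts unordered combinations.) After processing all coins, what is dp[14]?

after  coin     0     1     2     3     4     5     6     7     8     9    10    11    12    13    14    15    16    17    18
          1     1     1     1     1     1     1     1     1     1     1     1     1     1     1     1     1     1     1     1
          2     1     1     2     2     3     3     4     4     5     5     6     6     7     7     8     8     9     9    10
          7     1     1     2     2     3     3     4     5     6     7     8     9    10    11    13    14    16    17    19

13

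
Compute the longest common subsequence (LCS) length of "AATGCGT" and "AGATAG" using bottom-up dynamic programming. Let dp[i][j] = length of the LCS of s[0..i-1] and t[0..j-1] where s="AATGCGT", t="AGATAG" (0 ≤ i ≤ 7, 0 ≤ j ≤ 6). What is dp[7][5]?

   ''  A  G  A  T  A  G
''  0  0  0  0  0  0  0
 A  0  1  1  1  1  1  1
 A  0  1  1  2  2  2  2
 T  0  1  1  2  3  3  3
 G  0  1  2  2  3  3  4
 C  0  1  2  2  3  3  4
 G  0  1  2  2  3  3  4
 T  0  1  2  2  3  3  4

3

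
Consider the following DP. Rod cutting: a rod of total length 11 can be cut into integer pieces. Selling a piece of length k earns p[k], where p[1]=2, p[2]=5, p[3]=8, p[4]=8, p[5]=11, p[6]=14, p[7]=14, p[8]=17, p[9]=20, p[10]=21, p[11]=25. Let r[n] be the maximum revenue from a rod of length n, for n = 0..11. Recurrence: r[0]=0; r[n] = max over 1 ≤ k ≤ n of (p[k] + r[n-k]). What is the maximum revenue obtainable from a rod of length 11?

29

   n    0    1    2    3    4    5    6    7    8    9   10   11
r[n]    0    2    5    8   10   13   16   18   21   24   26   29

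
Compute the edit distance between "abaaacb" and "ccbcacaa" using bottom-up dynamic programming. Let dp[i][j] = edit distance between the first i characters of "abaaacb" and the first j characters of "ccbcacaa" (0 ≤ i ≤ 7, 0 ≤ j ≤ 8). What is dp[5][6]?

4

   ''  c  c  b  c  a  c  a  a
''  0  1  2  3  4  5  6  7  8
 a  1  1  2  3  4  4  5  6  7
 b  2  2  2  2  3  4  5  6  7
 a  3  3  3  3  3  3  4  5  6
 a  4  4  4  4  4  3  4  4  5
 a  5  5  5  5  5  4  4  4  4
 c  6  5  5  6  5  5  4  5  5
 b  7  6  6  5  6  6  5  5  6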